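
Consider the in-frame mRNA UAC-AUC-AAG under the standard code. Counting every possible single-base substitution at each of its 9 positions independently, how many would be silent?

4

Codon 1 (UAC, Tyr): 1 synonymous substitution.
Codon 2 (AUC, Ile): 2 synonymous substitutions.
Codon 3 (AAG, Lys): 1 synonymous substitution.
Total: 1 + 2 + 1 = 4.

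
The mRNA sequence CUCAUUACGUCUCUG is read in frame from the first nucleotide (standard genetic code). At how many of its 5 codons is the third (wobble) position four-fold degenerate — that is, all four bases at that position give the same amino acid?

4

Codon 1 CUC (Leu): third position 4-fold.
Codon 2 AUU (Ile): third position 3-fold.
Codon 3 ACG (Thr): third position 4-fold.
Codon 4 UCU (Ser): third position 4-fold.
Codon 5 CUG (Leu): third position 4-fold.
Four-fold degenerate third positions: 4.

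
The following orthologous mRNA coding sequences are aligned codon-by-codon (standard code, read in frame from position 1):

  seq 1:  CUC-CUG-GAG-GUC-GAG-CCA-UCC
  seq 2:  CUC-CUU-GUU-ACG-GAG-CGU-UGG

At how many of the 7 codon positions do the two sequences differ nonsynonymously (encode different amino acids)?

Codon 1: CUC Leu / CUC Leu — identical.
Codon 2: CUG Leu / CUU Leu — synonymous.
Codon 3: GAG Glu / GUU Val — nonsynonymous.
Codon 4: GUC Val / ACG Thr — nonsynonymous.
Codon 5: GAG Glu / GAG Glu — identical.
Codon 6: CCA Pro / CGU Arg — nonsynonymous.
Codon 7: UCC Ser / UGG Trp — nonsynonymous.
Nonsynonymous differences: 4.

4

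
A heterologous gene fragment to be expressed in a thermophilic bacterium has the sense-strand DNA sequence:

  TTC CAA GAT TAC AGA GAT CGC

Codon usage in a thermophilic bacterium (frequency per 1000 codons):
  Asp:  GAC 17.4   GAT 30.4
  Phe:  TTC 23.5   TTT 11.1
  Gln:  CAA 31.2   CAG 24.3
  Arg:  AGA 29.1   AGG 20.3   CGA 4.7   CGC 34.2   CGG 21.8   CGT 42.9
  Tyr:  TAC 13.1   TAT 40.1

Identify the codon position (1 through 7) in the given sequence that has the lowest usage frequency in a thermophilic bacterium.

4

Codon 1 TTC (Phe): 23.5 per 1000.
Codon 2 CAA (Gln): 31.2 per 1000.
Codon 3 GAT (Asp): 30.4 per 1000.
Codon 4 TAC (Tyr): 13.1 per 1000.
Codon 5 AGA (Arg): 29.1 per 1000.
Codon 6 GAT (Asp): 30.4 per 1000.
Codon 7 CGC (Arg): 34.2 per 1000.
Lowest frequency is 13.1 at codon 4.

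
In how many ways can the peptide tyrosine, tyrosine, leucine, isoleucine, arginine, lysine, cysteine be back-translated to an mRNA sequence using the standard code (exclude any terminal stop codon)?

1728

Tyr: 2 codons.
Tyr: 2 codons.
Leu: 6 codons.
Ile: 3 codons.
Arg: 6 codons.
Lys: 2 codons.
Cys: 2 codons.
2 × 2 × 6 × 3 × 6 × 2 × 2 = 1728.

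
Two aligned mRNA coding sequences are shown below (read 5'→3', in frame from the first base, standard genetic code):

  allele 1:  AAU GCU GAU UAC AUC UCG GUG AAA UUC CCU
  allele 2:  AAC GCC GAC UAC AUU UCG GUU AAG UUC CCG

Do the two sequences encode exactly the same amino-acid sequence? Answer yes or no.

yes

Codon 1: AAU Asn / AAC Asn — synonymous.
Codon 2: GCU Ala / GCC Ala — synonymous.
Codon 3: GAU Asp / GAC Asp — synonymous.
Codon 4: UAC Tyr / UAC Tyr — identical.
Codon 5: AUC Ile / AUU Ile — synonymous.
Codon 6: UCG Ser / UCG Ser — identical.
Codon 7: GUG Val / GUU Val — synonymous.
Codon 8: AAA Lys / AAG Lys — synonymous.
Codon 9: UUC Phe / UUC Phe — identical.
Codon 10: CCU Pro / CCG Pro — synonymous.
Nonsynonymous differences: 0 → same protein.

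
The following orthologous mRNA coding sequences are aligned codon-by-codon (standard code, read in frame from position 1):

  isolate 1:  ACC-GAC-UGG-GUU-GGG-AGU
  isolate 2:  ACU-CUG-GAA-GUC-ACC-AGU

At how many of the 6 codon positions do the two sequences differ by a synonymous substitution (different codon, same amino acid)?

2

Codon 1: ACC Thr / ACU Thr — synonymous.
Codon 2: GAC Asp / CUG Leu — nonsynonymous.
Codon 3: UGG Trp / GAA Glu — nonsynonymous.
Codon 4: GUU Val / GUC Val — synonymous.
Codon 5: GGG Gly / ACC Thr — nonsynonymous.
Codon 6: AGU Ser / AGU Ser — identical.
Synonymous differences: 2.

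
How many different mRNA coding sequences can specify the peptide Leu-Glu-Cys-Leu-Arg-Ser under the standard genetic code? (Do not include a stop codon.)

5184

Leu: 6 codons.
Glu: 2 codons.
Cys: 2 codons.
Leu: 6 codons.
Arg: 6 codons.
Ser: 6 codons.
6 × 2 × 2 × 6 × 6 × 6 = 5184.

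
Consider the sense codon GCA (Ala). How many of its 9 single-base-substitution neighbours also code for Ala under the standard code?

3

Position 1: none → 0 synonymous.
Position 2: none → 0 synonymous.
Position 3: GCU, GCC, GCG → 3 synonymous.
Total: 0 + 0 + 3 = 3.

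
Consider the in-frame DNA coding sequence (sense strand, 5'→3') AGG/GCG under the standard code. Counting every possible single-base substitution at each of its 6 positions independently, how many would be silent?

5

Codon 1 (AGG, Arg): 2 synonymous substitutions.
Codon 2 (GCG, Ala): 3 synonymous substitutions.
Total: 2 + 3 = 5.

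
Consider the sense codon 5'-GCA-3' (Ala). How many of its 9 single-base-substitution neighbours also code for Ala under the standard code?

3

Position 1: none → 0 synonymous.
Position 2: none → 0 synonymous.
Position 3: GCU, GCC, GCG → 3 synonymous.
Total: 0 + 0 + 3 = 3.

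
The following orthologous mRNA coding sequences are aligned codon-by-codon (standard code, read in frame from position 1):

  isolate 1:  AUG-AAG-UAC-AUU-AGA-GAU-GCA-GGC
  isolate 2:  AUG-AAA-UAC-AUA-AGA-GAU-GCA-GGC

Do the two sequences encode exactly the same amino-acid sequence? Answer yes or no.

Codon 1: AUG Met / AUG Met — identical.
Codon 2: AAG Lys / AAA Lys — synonymous.
Codon 3: UAC Tyr / UAC Tyr — identical.
Codon 4: AUU Ile / AUA Ile — synonymous.
Codon 5: AGA Arg / AGA Arg — identical.
Codon 6: GAU Asp / GAU Asp — identical.
Codon 7: GCA Ala / GCA Ala — identical.
Codon 8: GGC Gly / GGC Gly — identical.
Nonsynonymous differences: 0 → same protein.

yes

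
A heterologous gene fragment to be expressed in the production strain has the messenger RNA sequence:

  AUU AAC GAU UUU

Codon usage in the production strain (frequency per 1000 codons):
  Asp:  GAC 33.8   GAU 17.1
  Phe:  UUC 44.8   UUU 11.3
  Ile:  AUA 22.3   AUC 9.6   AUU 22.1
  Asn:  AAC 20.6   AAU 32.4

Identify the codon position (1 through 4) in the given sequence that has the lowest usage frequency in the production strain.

4

Codon 1 AUU (Ile): 22.1 per 1000.
Codon 2 AAC (Asn): 20.6 per 1000.
Codon 3 GAU (Asp): 17.1 per 1000.
Codon 4 UUU (Phe): 11.3 per 1000.
Lowest frequency is 11.3 at codon 4.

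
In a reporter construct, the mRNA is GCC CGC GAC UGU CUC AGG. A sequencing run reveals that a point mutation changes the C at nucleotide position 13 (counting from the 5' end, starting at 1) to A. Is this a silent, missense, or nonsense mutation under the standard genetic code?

Position 13 falls in codon 5: CUC → Leu.
After the substitution the codon is AUC → Ile.
Leu ≠ Ile, so this is a missense mutation.

missense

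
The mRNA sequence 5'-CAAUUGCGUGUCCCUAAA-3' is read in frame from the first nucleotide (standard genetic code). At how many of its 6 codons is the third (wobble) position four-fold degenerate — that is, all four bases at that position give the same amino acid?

3

Codon 1 CAA (Gln): third position 2-fold.
Codon 2 UUG (Leu): third position 2-fold.
Codon 3 CGU (Arg): third position 4-fold.
Codon 4 GUC (Val): third position 4-fold.
Codon 5 CCU (Pro): third position 4-fold.
Codon 6 AAA (Lys): third position 2-fold.
Four-fold degenerate third positions: 3.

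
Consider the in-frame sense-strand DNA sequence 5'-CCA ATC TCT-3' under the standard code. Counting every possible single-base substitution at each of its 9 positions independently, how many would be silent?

Codon 1 (CCA, Pro): 3 synonymous substitutions.
Codon 2 (ATC, Ile): 2 synonymous substitutions.
Codon 3 (TCT, Ser): 3 synonymous substitutions.
Total: 3 + 2 + 3 = 8.

8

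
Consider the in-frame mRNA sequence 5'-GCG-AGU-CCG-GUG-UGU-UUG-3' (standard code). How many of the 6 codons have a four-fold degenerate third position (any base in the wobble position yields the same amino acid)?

Codon 1 GCG (Ala): third position 4-fold.
Codon 2 AGU (Ser): third position 2-fold.
Codon 3 CCG (Pro): third position 4-fold.
Codon 4 GUG (Val): third position 4-fold.
Codon 5 UGU (Cys): third position 2-fold.
Codon 6 UUG (Leu): third position 2-fold.
Four-fold degenerate third positions: 3.

3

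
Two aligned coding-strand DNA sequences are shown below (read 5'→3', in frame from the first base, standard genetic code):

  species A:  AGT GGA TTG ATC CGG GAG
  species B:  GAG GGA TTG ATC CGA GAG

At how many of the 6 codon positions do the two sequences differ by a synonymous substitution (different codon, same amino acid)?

Codon 1: AGT Ser / GAG Glu — nonsynonymous.
Codon 2: GGA Gly / GGA Gly — identical.
Codon 3: TTG Leu / TTG Leu — identical.
Codon 4: ATC Ile / ATC Ile — identical.
Codon 5: CGG Arg / CGA Arg — synonymous.
Codon 6: GAG Glu / GAG Glu — identical.
Synonymous differences: 1.

1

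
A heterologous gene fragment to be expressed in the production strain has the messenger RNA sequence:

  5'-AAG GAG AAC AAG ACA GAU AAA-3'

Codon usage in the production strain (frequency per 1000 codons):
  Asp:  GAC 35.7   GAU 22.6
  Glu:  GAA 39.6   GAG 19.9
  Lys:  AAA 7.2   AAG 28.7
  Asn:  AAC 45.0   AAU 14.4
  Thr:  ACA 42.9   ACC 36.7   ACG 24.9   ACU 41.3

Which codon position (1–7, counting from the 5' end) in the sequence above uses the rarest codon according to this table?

7

Codon 1 AAG (Lys): 28.7 per 1000.
Codon 2 GAG (Glu): 19.9 per 1000.
Codon 3 AAC (Asn): 45.0 per 1000.
Codon 4 AAG (Lys): 28.7 per 1000.
Codon 5 ACA (Thr): 42.9 per 1000.
Codon 6 GAU (Asp): 22.6 per 1000.
Codon 7 AAA (Lys): 7.2 per 1000.
Lowest frequency is 7.2 at codon 7.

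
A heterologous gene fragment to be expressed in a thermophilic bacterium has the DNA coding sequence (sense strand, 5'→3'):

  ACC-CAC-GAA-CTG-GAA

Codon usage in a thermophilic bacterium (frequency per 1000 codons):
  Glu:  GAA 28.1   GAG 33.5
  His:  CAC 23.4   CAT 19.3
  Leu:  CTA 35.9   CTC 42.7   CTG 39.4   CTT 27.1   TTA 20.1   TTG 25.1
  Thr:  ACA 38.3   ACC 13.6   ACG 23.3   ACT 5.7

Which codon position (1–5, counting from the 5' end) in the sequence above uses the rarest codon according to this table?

Codon 1 ACC (Thr): 13.6 per 1000.
Codon 2 CAC (His): 23.4 per 1000.
Codon 3 GAA (Glu): 28.1 per 1000.
Codon 4 CTG (Leu): 39.4 per 1000.
Codon 5 GAA (Glu): 28.1 per 1000.
Lowest frequency is 13.6 at codon 1.

1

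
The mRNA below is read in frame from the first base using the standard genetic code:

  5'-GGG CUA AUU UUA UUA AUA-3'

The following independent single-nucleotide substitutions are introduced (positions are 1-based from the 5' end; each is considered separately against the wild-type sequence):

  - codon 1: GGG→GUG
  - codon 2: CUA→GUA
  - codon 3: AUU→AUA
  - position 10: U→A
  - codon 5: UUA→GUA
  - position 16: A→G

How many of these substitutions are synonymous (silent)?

Codon 1: GGG (Gly) → GUG (Val) — missense.
Codon 2: CUA (Leu) → GUA (Val) — missense.
Codon 3: AUU (Ile) → AUA (Ile) — synonymous.
Codon 4: UUA (Leu) → AUA (Ile) — missense.
Codon 5: UUA (Leu) → GUA (Val) — missense.
Codon 6: AUA (Ile) → GUA (Val) — missense.
Synonymous: 1 of 6.

1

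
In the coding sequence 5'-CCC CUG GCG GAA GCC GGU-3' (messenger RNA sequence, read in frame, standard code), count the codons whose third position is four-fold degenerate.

5

Codon 1 CCC (Pro): third position 4-fold.
Codon 2 CUG (Leu): third position 4-fold.
Codon 3 GCG (Ala): third position 4-fold.
Codon 4 GAA (Glu): third position 2-fold.
Codon 5 GCC (Ala): third position 4-fold.
Codon 6 GGU (Gly): third position 4-fold.
Four-fold degenerate third positions: 5.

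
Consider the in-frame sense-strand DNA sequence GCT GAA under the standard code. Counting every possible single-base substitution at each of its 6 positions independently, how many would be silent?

4

Codon 1 (GCT, Ala): 3 synonymous substitutions.
Codon 2 (GAA, Glu): 1 synonymous substitution.
Total: 3 + 1 = 4.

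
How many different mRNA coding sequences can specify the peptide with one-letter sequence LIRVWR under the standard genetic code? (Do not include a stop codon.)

2592

Leu: 6 codons.
Ile: 3 codons.
Arg: 6 codons.
Val: 4 codons.
Trp: 1 codon.
Arg: 6 codons.
6 × 3 × 6 × 4 × 1 × 6 = 2592.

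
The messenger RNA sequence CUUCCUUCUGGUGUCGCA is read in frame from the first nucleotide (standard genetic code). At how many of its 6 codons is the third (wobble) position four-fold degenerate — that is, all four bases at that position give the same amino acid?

Codon 1 CUU (Leu): third position 4-fold.
Codon 2 CCU (Pro): third position 4-fold.
Codon 3 UCU (Ser): third position 4-fold.
Codon 4 GGU (Gly): third position 4-fold.
Codon 5 GUC (Val): third position 4-fold.
Codon 6 GCA (Ala): third position 4-fold.
Four-fold degenerate third positions: 6.

6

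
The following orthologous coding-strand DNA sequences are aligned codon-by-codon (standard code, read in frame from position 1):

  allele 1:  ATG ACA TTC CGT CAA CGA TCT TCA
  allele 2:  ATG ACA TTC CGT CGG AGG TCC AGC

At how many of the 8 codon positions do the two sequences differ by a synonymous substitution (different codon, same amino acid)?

Codon 1: ATG Met / ATG Met — identical.
Codon 2: ACA Thr / ACA Thr — identical.
Codon 3: TTC Phe / TTC Phe — identical.
Codon 4: CGT Arg / CGT Arg — identical.
Codon 5: CAA Gln / CGG Arg — nonsynonymous.
Codon 6: CGA Arg / AGG Arg — synonymous.
Codon 7: TCT Ser / TCC Ser — synonymous.
Codon 8: TCA Ser / AGC Ser — synonymous.
Synonymous differences: 3.

3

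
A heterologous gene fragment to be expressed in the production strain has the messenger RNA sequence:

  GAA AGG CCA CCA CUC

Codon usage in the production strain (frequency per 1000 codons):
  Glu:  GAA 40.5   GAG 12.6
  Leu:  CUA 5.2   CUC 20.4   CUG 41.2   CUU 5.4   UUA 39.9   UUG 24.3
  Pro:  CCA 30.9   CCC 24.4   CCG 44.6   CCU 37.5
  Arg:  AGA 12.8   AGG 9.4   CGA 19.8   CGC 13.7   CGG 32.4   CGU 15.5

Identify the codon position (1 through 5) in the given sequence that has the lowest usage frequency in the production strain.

Codon 1 GAA (Glu): 40.5 per 1000.
Codon 2 AGG (Arg): 9.4 per 1000.
Codon 3 CCA (Pro): 30.9 per 1000.
Codon 4 CCA (Pro): 30.9 per 1000.
Codon 5 CUC (Leu): 20.4 per 1000.
Lowest frequency is 9.4 at codon 2.

2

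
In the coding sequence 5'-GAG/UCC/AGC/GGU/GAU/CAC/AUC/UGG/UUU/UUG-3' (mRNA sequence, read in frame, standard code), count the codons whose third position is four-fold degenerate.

Codon 1 GAG (Glu): third position 2-fold.
Codon 2 UCC (Ser): third position 4-fold.
Codon 3 AGC (Ser): third position 2-fold.
Codon 4 GGU (Gly): third position 4-fold.
Codon 5 GAU (Asp): third position 2-fold.
Codon 6 CAC (His): third position 2-fold.
Codon 7 AUC (Ile): third position 3-fold.
Codon 8 UGG (Trp): third position 1-fold.
Codon 9 UUU (Phe): third position 2-fold.
Codon 10 UUG (Leu): third position 2-fold.
Four-fold degenerate third positions: 2.

2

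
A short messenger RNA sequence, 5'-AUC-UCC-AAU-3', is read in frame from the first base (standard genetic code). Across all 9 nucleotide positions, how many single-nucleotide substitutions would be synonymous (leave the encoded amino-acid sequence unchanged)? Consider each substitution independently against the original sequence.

Codon 1 (AUC, Ile): 2 synonymous substitutions.
Codon 2 (UCC, Ser): 3 synonymous substitutions.
Codon 3 (AAU, Asn): 1 synonymous substitution.
Total: 2 + 3 + 1 = 6.

6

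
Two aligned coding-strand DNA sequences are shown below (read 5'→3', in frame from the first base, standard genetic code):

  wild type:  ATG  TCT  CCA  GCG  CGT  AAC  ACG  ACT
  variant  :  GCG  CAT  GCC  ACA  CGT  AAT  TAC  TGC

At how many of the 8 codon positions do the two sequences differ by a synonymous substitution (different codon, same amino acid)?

Codon 1: ATG Met / GCG Ala — nonsynonymous.
Codon 2: TCT Ser / CAT His — nonsynonymous.
Codon 3: CCA Pro / GCC Ala — nonsynonymous.
Codon 4: GCG Ala / ACA Thr — nonsynonymous.
Codon 5: CGT Arg / CGT Arg — identical.
Codon 6: AAC Asn / AAT Asn — synonymous.
Codon 7: ACG Thr / TAC Tyr — nonsynonymous.
Codon 8: ACT Thr / TGC Cys — nonsynonymous.
Synonymous differences: 1.

1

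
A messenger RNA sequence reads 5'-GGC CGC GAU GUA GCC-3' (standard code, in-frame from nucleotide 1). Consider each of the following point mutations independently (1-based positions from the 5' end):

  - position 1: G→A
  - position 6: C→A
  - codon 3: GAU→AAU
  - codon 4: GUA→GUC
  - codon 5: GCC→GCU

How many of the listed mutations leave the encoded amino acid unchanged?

Codon 1: GGC (Gly) → AGC (Ser) — missense.
Codon 2: CGC (Arg) → CGA (Arg) — synonymous.
Codon 3: GAU (Asp) → AAU (Asn) — missense.
Codon 4: GUA (Val) → GUC (Val) — synonymous.
Codon 5: GCC (Ala) → GCU (Ala) — synonymous.
Synonymous: 3 of 5.

3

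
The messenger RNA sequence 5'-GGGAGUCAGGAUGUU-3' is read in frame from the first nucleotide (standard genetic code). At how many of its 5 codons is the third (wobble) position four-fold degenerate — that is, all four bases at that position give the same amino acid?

2

Codon 1 GGG (Gly): third position 4-fold.
Codon 2 AGU (Ser): third position 2-fold.
Codon 3 CAG (Gln): third position 2-fold.
Codon 4 GAU (Asp): third position 2-fold.
Codon 5 GUU (Val): third position 4-fold.
Four-fold degenerate third positions: 2.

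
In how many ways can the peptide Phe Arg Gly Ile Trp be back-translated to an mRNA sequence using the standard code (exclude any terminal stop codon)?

Phe: 2 codons.
Arg: 6 codons.
Gly: 4 codons.
Ile: 3 codons.
Trp: 1 codon.
2 × 6 × 4 × 3 × 1 = 144.

144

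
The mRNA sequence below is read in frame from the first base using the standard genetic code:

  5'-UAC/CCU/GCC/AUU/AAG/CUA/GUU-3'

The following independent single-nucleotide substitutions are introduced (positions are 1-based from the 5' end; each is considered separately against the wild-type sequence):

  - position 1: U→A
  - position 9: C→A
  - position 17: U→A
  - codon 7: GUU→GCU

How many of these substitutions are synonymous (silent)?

1

Codon 1: UAC (Tyr) → AAC (Asn) — missense.
Codon 3: GCC (Ala) → GCA (Ala) — synonymous.
Codon 6: CUA (Leu) → CAA (Gln) — missense.
Codon 7: GUU (Val) → GCU (Ala) — missense.
Synonymous: 1 of 4.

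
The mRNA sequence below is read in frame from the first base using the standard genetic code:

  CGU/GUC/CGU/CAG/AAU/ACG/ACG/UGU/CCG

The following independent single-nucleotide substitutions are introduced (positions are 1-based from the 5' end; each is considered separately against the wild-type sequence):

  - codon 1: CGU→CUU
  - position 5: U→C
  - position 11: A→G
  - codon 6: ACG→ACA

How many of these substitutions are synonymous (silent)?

Codon 1: CGU (Arg) → CUU (Leu) — missense.
Codon 2: GUC (Val) → GCC (Ala) — missense.
Codon 4: CAG (Gln) → CGG (Arg) — missense.
Codon 6: ACG (Thr) → ACA (Thr) — synonymous.
Synonymous: 1 of 4.

1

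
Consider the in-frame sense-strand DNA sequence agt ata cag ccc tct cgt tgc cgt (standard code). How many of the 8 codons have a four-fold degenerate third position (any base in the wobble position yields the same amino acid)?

Codon 1 AGT (Ser): third position 2-fold.
Codon 2 ATA (Ile): third position 3-fold.
Codon 3 CAG (Gln): third position 2-fold.
Codon 4 CCC (Pro): third position 4-fold.
Codon 5 TCT (Ser): third position 4-fold.
Codon 6 CGT (Arg): third position 4-fold.
Codon 7 TGC (Cys): third position 2-fold.
Codon 8 CGT (Arg): third position 4-fold.
Four-fold degenerate third positions: 4.

4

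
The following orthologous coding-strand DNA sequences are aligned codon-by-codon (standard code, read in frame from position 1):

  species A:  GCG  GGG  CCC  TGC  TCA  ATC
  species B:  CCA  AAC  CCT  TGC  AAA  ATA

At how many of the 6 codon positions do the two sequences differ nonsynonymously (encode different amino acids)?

Codon 1: GCG Ala / CCA Pro — nonsynonymous.
Codon 2: GGG Gly / AAC Asn — nonsynonymous.
Codon 3: CCC Pro / CCT Pro — synonymous.
Codon 4: TGC Cys / TGC Cys — identical.
Codon 5: TCA Ser / AAA Lys — nonsynonymous.
Codon 6: ATC Ile / ATA Ile — synonymous.
Nonsynonymous differences: 3.

3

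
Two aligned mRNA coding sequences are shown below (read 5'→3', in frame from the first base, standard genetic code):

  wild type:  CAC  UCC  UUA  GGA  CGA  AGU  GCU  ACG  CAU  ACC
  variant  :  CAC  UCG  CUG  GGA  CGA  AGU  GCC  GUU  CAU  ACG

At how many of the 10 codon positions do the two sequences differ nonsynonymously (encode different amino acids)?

Codon 1: CAC His / CAC His — identical.
Codon 2: UCC Ser / UCG Ser — synonymous.
Codon 3: UUA Leu / CUG Leu — synonymous.
Codon 4: GGA Gly / GGA Gly — identical.
Codon 5: CGA Arg / CGA Arg — identical.
Codon 6: AGU Ser / AGU Ser — identical.
Codon 7: GCU Ala / GCC Ala — synonymous.
Codon 8: ACG Thr / GUU Val — nonsynonymous.
Codon 9: CAU His / CAU His — identical.
Codon 10: ACC Thr / ACG Thr — synonymous.
Nonsynonymous differences: 1.

1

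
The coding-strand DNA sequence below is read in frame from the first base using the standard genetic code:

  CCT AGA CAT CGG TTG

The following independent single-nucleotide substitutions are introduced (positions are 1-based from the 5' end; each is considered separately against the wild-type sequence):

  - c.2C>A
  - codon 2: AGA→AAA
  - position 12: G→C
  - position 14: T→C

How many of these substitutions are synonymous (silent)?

Codon 1: CCT (Pro) → CAT (His) — missense.
Codon 2: AGA (Arg) → AAA (Lys) — missense.
Codon 4: CGG (Arg) → CGC (Arg) — synonymous.
Codon 5: TTG (Leu) → TCG (Ser) — missense.
Synonymous: 1 of 4.

1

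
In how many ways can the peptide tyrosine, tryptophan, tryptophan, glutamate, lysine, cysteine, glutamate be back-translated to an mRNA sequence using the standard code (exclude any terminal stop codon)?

32

Tyr: 2 codons.
Trp: 1 codon.
Trp: 1 codon.
Glu: 2 codons.
Lys: 2 codons.
Cys: 2 codons.
Glu: 2 codons.
2 × 1 × 1 × 2 × 2 × 2 × 2 = 32.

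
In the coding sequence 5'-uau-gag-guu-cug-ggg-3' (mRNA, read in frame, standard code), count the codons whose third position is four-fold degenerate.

Codon 1 UAU (Tyr): third position 2-fold.
Codon 2 GAG (Glu): third position 2-fold.
Codon 3 GUU (Val): third position 4-fold.
Codon 4 CUG (Leu): third position 4-fold.
Codon 5 GGG (Gly): third position 4-fold.
Four-fold degenerate third positions: 3.

3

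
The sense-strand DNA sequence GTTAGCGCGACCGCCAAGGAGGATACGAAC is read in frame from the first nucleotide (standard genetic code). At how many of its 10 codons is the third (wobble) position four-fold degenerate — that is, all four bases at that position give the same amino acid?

5

Codon 1 GTT (Val): third position 4-fold.
Codon 2 AGC (Ser): third position 2-fold.
Codon 3 GCG (Ala): third position 4-fold.
Codon 4 ACC (Thr): third position 4-fold.
Codon 5 GCC (Ala): third position 4-fold.
Codon 6 AAG (Lys): third position 2-fold.
Codon 7 GAG (Glu): third position 2-fold.
Codon 8 GAT (Asp): third position 2-fold.
Codon 9 ACG (Thr): third position 4-fold.
Codon 10 AAC (Asn): third position 2-fold.
Four-fold degenerate third positions: 5.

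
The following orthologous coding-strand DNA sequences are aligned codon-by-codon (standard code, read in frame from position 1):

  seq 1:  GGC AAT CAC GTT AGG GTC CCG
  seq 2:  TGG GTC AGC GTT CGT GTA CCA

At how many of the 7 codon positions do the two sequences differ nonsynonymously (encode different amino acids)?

Codon 1: GGC Gly / TGG Trp — nonsynonymous.
Codon 2: AAT Asn / GTC Val — nonsynonymous.
Codon 3: CAC His / AGC Ser — nonsynonymous.
Codon 4: GTT Val / GTT Val — identical.
Codon 5: AGG Arg / CGT Arg — synonymous.
Codon 6: GTC Val / GTA Val — synonymous.
Codon 7: CCG Pro / CCA Pro — synonymous.
Nonsynonymous differences: 3.

3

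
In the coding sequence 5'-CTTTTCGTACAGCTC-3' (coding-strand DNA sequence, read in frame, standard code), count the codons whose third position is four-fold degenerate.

3

Codon 1 CTT (Leu): third position 4-fold.
Codon 2 TTC (Phe): third position 2-fold.
Codon 3 GTA (Val): third position 4-fold.
Codon 4 CAG (Gln): third position 2-fold.
Codon 5 CTC (Leu): third position 4-fold.
Four-fold degenerate third positions: 3.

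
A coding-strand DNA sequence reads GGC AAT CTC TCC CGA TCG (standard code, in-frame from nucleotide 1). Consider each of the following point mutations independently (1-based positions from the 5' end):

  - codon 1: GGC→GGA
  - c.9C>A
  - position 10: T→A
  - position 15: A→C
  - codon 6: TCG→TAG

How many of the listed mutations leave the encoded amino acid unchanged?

Codon 1: GGC (Gly) → GGA (Gly) — synonymous.
Codon 3: CTC (Leu) → CTA (Leu) — synonymous.
Codon 4: TCC (Ser) → ACC (Thr) — missense.
Codon 5: CGA (Arg) → CGC (Arg) — synonymous.
Codon 6: TCG (Ser) → TAG (Stop) — nonsense.
Synonymous: 3 of 5.

3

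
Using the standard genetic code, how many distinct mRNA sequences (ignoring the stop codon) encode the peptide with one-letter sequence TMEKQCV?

Thr: 4 codons.
Met: 1 codon.
Glu: 2 codons.
Lys: 2 codons.
Gln: 2 codons.
Cys: 2 codons.
Val: 4 codons.
4 × 1 × 2 × 2 × 2 × 2 × 4 = 256.

256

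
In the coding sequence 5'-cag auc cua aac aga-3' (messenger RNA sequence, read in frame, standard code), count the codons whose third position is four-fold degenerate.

1

Codon 1 CAG (Gln): third position 2-fold.
Codon 2 AUC (Ile): third position 3-fold.
Codon 3 CUA (Leu): third position 4-fold.
Codon 4 AAC (Asn): third position 2-fold.
Codon 5 AGA (Arg): third position 2-fold.
Four-fold degenerate third positions: 1.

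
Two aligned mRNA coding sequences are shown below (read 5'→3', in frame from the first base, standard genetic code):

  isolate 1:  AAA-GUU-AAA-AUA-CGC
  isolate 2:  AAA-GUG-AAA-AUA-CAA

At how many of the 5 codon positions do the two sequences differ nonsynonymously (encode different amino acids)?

1

Codon 1: AAA Lys / AAA Lys — identical.
Codon 2: GUU Val / GUG Val — synonymous.
Codon 3: AAA Lys / AAA Lys — identical.
Codon 4: AUA Ile / AUA Ile — identical.
Codon 5: CGC Arg / CAA Gln — nonsynonymous.
Nonsynonymous differences: 1.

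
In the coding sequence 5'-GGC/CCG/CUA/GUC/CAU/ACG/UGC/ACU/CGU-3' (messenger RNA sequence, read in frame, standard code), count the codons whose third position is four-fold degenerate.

7

Codon 1 GGC (Gly): third position 4-fold.
Codon 2 CCG (Pro): third position 4-fold.
Codon 3 CUA (Leu): third position 4-fold.
Codon 4 GUC (Val): third position 4-fold.
Codon 5 CAU (His): third position 2-fold.
Codon 6 ACG (Thr): third position 4-fold.
Codon 7 UGC (Cys): third position 2-fold.
Codon 8 ACU (Thr): third position 4-fold.
Codon 9 CGU (Arg): third position 4-fold.
Four-fold degenerate third positions: 7.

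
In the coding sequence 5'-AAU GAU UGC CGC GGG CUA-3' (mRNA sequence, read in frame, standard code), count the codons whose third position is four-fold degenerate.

Codon 1 AAU (Asn): third position 2-fold.
Codon 2 GAU (Asp): third position 2-fold.
Codon 3 UGC (Cys): third position 2-fold.
Codon 4 CGC (Arg): third position 4-fold.
Codon 5 GGG (Gly): third position 4-fold.
Codon 6 CUA (Leu): third position 4-fold.
Four-fold degenerate third positions: 3.

3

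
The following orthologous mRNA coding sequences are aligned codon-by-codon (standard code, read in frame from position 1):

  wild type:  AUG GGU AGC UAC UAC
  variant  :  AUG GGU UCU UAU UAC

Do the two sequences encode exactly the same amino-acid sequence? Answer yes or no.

Codon 1: AUG Met / AUG Met — identical.
Codon 2: GGU Gly / GGU Gly — identical.
Codon 3: AGC Ser / UCU Ser — synonymous.
Codon 4: UAC Tyr / UAU Tyr — synonymous.
Codon 5: UAC Tyr / UAC Tyr — identical.
Nonsynonymous differences: 0 → same protein.

yes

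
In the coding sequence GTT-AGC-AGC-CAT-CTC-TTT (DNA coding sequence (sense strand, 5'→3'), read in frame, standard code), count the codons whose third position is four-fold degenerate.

2

Codon 1 GTT (Val): third position 4-fold.
Codon 2 AGC (Ser): third position 2-fold.
Codon 3 AGC (Ser): third position 2-fold.
Codon 4 CAT (His): third position 2-fold.
Codon 5 CTC (Leu): third position 4-fold.
Codon 6 TTT (Phe): third position 2-fold.
Four-fold degenerate third positions: 2.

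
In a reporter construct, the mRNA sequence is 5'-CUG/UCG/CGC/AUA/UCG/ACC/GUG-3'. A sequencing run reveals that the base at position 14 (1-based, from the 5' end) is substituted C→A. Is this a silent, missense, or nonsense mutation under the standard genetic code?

nonsense

Position 14 falls in codon 5: UCG → Ser.
After the substitution the codon is UAG → Stop.
The new codon is a stop codon, so this is a nonsense mutation.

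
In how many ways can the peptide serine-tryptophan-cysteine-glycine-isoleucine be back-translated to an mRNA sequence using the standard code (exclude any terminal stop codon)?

Ser: 6 codons.
Trp: 1 codon.
Cys: 2 codons.
Gly: 4 codons.
Ile: 3 codons.
6 × 1 × 2 × 4 × 3 = 144.

144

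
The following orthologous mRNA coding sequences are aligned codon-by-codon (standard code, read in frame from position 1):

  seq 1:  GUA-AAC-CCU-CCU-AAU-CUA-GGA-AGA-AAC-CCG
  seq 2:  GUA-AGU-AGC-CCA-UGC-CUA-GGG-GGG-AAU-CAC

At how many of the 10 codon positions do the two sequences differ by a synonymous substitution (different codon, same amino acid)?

3

Codon 1: GUA Val / GUA Val — identical.
Codon 2: AAC Asn / AGU Ser — nonsynonymous.
Codon 3: CCU Pro / AGC Ser — nonsynonymous.
Codon 4: CCU Pro / CCA Pro — synonymous.
Codon 5: AAU Asn / UGC Cys — nonsynonymous.
Codon 6: CUA Leu / CUA Leu — identical.
Codon 7: GGA Gly / GGG Gly — synonymous.
Codon 8: AGA Arg / GGG Gly — nonsynonymous.
Codon 9: AAC Asn / AAU Asn — synonymous.
Codon 10: CCG Pro / CAC His — nonsynonymous.
Synonymous differences: 3.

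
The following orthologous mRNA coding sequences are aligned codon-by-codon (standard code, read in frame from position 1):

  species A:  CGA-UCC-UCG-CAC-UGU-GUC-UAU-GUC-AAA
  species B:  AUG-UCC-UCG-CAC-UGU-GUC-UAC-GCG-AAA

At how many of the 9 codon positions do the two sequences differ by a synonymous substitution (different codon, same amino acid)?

1

Codon 1: CGA Arg / AUG Met — nonsynonymous.
Codon 2: UCC Ser / UCC Ser — identical.
Codon 3: UCG Ser / UCG Ser — identical.
Codon 4: CAC His / CAC His — identical.
Codon 5: UGU Cys / UGU Cys — identical.
Codon 6: GUC Val / GUC Val — identical.
Codon 7: UAU Tyr / UAC Tyr — synonymous.
Codon 8: GUC Val / GCG Ala — nonsynonymous.
Codon 9: AAA Lys / AAA Lys — identical.
Synonymous differences: 1.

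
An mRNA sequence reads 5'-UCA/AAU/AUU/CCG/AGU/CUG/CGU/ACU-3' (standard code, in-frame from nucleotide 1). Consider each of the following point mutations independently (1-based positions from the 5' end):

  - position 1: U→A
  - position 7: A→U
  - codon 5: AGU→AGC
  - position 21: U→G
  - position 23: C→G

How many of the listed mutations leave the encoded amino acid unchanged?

Codon 1: UCA (Ser) → ACA (Thr) — missense.
Codon 3: AUU (Ile) → UUU (Phe) — missense.
Codon 5: AGU (Ser) → AGC (Ser) — synonymous.
Codon 7: CGU (Arg) → CGG (Arg) — synonymous.
Codon 8: ACU (Thr) → AGU (Ser) — missense.
Synonymous: 2 of 5.

2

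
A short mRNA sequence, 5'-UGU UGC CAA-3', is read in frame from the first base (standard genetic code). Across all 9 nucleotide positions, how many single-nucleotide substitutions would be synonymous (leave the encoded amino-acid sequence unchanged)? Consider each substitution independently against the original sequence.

Codon 1 (UGU, Cys): 1 synonymous substitution.
Codon 2 (UGC, Cys): 1 synonymous substitution.
Codon 3 (CAA, Gln): 1 synonymous substitution.
Total: 1 + 1 + 1 = 3.

3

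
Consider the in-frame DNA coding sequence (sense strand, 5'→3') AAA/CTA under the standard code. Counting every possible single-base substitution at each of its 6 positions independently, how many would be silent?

Codon 1 (AAA, Lys): 1 synonymous substitution.
Codon 2 (CTA, Leu): 4 synonymous substitutions.
Total: 1 + 4 = 5.

5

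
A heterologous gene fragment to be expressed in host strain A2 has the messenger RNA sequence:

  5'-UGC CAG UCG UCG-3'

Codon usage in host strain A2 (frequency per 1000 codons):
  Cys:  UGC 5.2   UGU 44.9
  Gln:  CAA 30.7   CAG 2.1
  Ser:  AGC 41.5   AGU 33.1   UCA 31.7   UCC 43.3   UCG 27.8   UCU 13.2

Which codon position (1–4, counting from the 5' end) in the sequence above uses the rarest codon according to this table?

2

Codon 1 UGC (Cys): 5.2 per 1000.
Codon 2 CAG (Gln): 2.1 per 1000.
Codon 3 UCG (Ser): 27.8 per 1000.
Codon 4 UCG (Ser): 27.8 per 1000.
Lowest frequency is 2.1 at codon 2.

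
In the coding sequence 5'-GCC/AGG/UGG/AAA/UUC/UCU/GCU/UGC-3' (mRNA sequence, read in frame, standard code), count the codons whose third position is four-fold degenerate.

3

Codon 1 GCC (Ala): third position 4-fold.
Codon 2 AGG (Arg): third position 2-fold.
Codon 3 UGG (Trp): third position 1-fold.
Codon 4 AAA (Lys): third position 2-fold.
Codon 5 UUC (Phe): third position 2-fold.
Codon 6 UCU (Ser): third position 4-fold.
Codon 7 GCU (Ala): third position 4-fold.
Codon 8 UGC (Cys): third position 2-fold.
Four-fold degenerate third positions: 3.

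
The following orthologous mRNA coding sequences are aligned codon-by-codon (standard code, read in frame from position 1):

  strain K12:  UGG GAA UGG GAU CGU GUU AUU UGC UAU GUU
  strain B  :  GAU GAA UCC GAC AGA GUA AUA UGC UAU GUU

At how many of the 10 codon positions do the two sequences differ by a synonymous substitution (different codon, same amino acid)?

Codon 1: UGG Trp / GAU Asp — nonsynonymous.
Codon 2: GAA Glu / GAA Glu — identical.
Codon 3: UGG Trp / UCC Ser — nonsynonymous.
Codon 4: GAU Asp / GAC Asp — synonymous.
Codon 5: CGU Arg / AGA Arg — synonymous.
Codon 6: GUU Val / GUA Val — synonymous.
Codon 7: AUU Ile / AUA Ile — synonymous.
Codon 8: UGC Cys / UGC Cys — identical.
Codon 9: UAU Tyr / UAU Tyr — identical.
Codon 10: GUU Val / GUU Val — identical.
Synonymous differences: 4.

4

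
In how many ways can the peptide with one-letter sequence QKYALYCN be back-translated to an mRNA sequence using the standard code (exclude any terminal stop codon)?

1536

Gln: 2 codons.
Lys: 2 codons.
Tyr: 2 codons.
Ala: 4 codons.
Leu: 6 codons.
Tyr: 2 codons.
Cys: 2 codons.
Asn: 2 codons.
2 × 2 × 2 × 4 × 6 × 2 × 2 × 2 = 1536.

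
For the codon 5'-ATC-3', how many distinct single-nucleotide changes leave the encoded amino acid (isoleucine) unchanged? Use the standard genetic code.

2

Position 1: none → 0 synonymous.
Position 2: none → 0 synonymous.
Position 3: ATT, ATA → 2 synonymous.
Total: 0 + 0 + 2 = 2.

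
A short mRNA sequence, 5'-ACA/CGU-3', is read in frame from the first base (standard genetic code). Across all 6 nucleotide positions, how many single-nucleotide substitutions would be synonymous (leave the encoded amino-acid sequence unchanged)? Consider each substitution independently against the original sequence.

Codon 1 (ACA, Thr): 3 synonymous substitutions.
Codon 2 (CGU, Arg): 3 synonymous substitutions.
Total: 3 + 3 = 6.

6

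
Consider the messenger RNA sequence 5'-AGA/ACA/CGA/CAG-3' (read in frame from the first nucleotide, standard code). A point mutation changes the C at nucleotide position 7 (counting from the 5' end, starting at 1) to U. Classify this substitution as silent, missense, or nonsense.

nonsense

Position 7 falls in codon 3: CGA → Arg.
After the substitution the codon is UGA → Stop.
The new codon is a stop codon, so this is a nonsense mutation.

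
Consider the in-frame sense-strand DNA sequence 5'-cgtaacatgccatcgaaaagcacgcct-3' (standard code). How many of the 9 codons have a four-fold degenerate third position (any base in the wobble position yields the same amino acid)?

5

Codon 1 CGT (Arg): third position 4-fold.
Codon 2 AAC (Asn): third position 2-fold.
Codon 3 ATG (Met): third position 1-fold.
Codon 4 CCA (Pro): third position 4-fold.
Codon 5 TCG (Ser): third position 4-fold.
Codon 6 AAA (Lys): third position 2-fold.
Codon 7 AGC (Ser): third position 2-fold.
Codon 8 ACG (Thr): third position 4-fold.
Codon 9 CCT (Pro): third position 4-fold.
Four-fold degenerate third positions: 5.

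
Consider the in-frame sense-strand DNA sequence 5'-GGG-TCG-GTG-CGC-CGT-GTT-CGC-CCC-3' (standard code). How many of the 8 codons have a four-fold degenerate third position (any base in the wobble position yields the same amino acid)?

Codon 1 GGG (Gly): third position 4-fold.
Codon 2 TCG (Ser): third position 4-fold.
Codon 3 GTG (Val): third position 4-fold.
Codon 4 CGC (Arg): third position 4-fold.
Codon 5 CGT (Arg): third position 4-fold.
Codon 6 GTT (Val): third position 4-fold.
Codon 7 CGC (Arg): third position 4-fold.
Codon 8 CCC (Pro): third position 4-fold.
Four-fold degenerate third positions: 8.

8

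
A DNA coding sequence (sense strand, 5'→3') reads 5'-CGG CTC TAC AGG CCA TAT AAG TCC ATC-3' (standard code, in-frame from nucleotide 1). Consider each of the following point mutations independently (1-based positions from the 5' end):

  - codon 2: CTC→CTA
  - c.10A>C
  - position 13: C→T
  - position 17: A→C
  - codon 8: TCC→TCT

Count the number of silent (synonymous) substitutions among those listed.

Codon 2: CTC (Leu) → CTA (Leu) — synonymous.
Codon 4: AGG (Arg) → CGG (Arg) — synonymous.
Codon 5: CCA (Pro) → TCA (Ser) — missense.
Codon 6: TAT (Tyr) → TCT (Ser) — missense.
Codon 8: TCC (Ser) → TCT (Ser) — synonymous.
Synonymous: 3 of 5.

3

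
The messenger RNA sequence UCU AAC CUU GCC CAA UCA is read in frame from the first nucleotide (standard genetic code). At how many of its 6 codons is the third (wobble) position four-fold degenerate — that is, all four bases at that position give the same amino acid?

4

Codon 1 UCU (Ser): third position 4-fold.
Codon 2 AAC (Asn): third position 2-fold.
Codon 3 CUU (Leu): third position 4-fold.
Codon 4 GCC (Ala): third position 4-fold.
Codon 5 CAA (Gln): third position 2-fold.
Codon 6 UCA (Ser): third position 4-fold.
Four-fold degenerate third positions: 4.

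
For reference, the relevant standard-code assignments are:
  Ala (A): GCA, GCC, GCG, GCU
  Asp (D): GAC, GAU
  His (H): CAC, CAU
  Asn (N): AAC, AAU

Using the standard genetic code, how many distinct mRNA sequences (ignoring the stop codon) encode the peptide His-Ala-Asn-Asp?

His: 2 codons.
Ala: 4 codons.
Asn: 2 codons.
Asp: 2 codons.
2 × 4 × 2 × 2 = 32.

32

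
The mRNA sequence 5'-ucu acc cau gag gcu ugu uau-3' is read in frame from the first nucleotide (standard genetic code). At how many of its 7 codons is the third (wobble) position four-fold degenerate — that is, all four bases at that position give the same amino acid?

3

Codon 1 UCU (Ser): third position 4-fold.
Codon 2 ACC (Thr): third position 4-fold.
Codon 3 CAU (His): third position 2-fold.
Codon 4 GAG (Glu): third position 2-fold.
Codon 5 GCU (Ala): third position 4-fold.
Codon 6 UGU (Cys): third position 2-fold.
Codon 7 UAU (Tyr): third position 2-fold.
Four-fold degenerate third positions: 3.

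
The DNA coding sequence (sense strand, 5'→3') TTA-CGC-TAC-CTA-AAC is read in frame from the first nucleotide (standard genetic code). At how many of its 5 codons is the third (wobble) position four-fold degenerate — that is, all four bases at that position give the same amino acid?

Codon 1 TTA (Leu): third position 2-fold.
Codon 2 CGC (Arg): third position 4-fold.
Codon 3 TAC (Tyr): third position 2-fold.
Codon 4 CTA (Leu): third position 4-fold.
Codon 5 AAC (Asn): third position 2-fold.
Four-fold degenerate third positions: 2.

2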